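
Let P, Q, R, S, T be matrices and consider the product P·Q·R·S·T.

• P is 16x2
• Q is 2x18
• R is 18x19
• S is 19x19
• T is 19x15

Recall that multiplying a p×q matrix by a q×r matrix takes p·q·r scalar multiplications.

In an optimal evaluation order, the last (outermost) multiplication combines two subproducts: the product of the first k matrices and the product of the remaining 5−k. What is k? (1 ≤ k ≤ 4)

1

Adjacent pairs: PQ = 16·2·18 = 576; QR = 2·18·19 = 684; RS = 18·19·19 = 6498; ST = 19·19·15 = 5415.
Length 3: P..R: k=1: 0+684+16·2·19=1292; k=2: 576+0+16·18·19=6048 → min 1292 | Q..S: k=2: 0+6498+2·18·19=7182; k=3: 684+0+2·19·19=1406 → min 1406 | R..T: k=3: 0+5415+18·19·15=10545; k=4: 6498+0+18·19·15=11628 → min 10545.
Length 4: P..S: k=1: 0+1406+16·2·19=2014; k=2: 576+6498+16·18·19=12546; k=3: 1292+0+16·19·19=7068 → min 2014 | Q..T: k=2: 0+10545+2·18·15=11085; k=3: 684+5415+2·19·15=6669; k=4: 1406+0+2·19·15=1976 → min 1976.
Top-level splits: k=1: (P..P)·(Q..T) → 0+1976+16·2·15 = 2456; k=2: (P..Q)·(R..T) → 576+10545+16·18·15 = 15441; k=3: (P..R)·(S..T) → 1292+5415+16·19·15 = 11267; k=4: (P..S)·(T..T) → 2014+0+16·19·15 = 6574.
Best split is after P, i.e. k = 1.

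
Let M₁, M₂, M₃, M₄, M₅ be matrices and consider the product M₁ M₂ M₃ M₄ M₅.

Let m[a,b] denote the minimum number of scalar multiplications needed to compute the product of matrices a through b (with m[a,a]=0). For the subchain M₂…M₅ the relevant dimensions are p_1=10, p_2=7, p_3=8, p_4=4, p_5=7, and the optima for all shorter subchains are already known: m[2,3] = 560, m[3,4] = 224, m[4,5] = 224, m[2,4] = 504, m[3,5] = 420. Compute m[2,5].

m[2,5] = min over k∈[2,4] of m[2,k]+m[k+1,5]+p_{1}·p_k·p_{5}.
k=2: 0 + 420 + 10·7·7 = 910; k=3: 560 + 224 + 10·8·7 = 1344; k=4: 504 + 0 + 10·4·7 = 784.
Minimum: 784 at k=4.

784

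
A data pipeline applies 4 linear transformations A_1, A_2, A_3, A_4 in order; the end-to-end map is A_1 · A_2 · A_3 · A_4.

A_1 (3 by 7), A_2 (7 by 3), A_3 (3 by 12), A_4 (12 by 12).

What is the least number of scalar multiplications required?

603

Adjacent pairs: A_1A_2 = 3·7·3 = 63; A_2A_3 = 7·3·12 = 252; A_3A_4 = 3·12·12 = 432.
Length 3: A_1..A_3: k=1: 0+252+3·7·12=504; k=2: 63+0+3·3·12=171 → min 171 | A_2..A_4: k=2: 0+432+7·3·12=684; k=3: 252+0+7·12·12=1260 → min 684.
Length 4: A_1..A_4: k=1: 0+684+3·7·12=936; k=2: 63+432+3·3·12=603; k=3: 171+0+3·12·12=603 → min 603.
Optimal order: ((A_1 · A_2) · (A_3 · A_4)) with cost 603.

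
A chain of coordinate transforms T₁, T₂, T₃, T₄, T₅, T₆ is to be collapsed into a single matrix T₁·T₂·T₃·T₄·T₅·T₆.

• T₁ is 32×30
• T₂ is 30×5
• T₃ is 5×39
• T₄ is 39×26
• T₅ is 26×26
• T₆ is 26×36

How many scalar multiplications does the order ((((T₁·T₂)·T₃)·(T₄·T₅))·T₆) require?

99804

(T₁·T₂): 32×30 by 30×5 → 32×5, cost 32·30·5 = 4800
((T₁·T₂)·T₃): 32×5 by 5×39 → 32×39, cost 32·5·39 = 6240; cumulative 11040
(T₄·T₅): 39×26 by 26×26 → 39×26, cost 39·26·26 = 26364
(((T₁·T₂)·T₃)·(T₄·T₅)): 32×39 by 39×26 → 32×26, cost 32·39·26 = 32448; cumulative 69852
((((T₁·T₂)·T₃)·(T₄·T₅))·T₆): 32×26 by 26×36 → 32×36, cost 32·26·36 = 29952; cumulative 99804
Total: 99804 scalar multiplications.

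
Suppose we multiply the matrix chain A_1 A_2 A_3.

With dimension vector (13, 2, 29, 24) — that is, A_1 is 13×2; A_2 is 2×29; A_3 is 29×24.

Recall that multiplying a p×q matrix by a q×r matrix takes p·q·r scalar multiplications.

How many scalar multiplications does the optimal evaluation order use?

2016

Order (A_1 (A_2 A_3)): (A_2 A_3): 2×29 by 29×24 → 2×24, cost 2·29·24 = 1392; (A_1 (A_2 A_3)): 13×2 by 2×24 → 13×24, cost 13·2·24 = 624; cumulative 2016. Total 2016.
Order ((A_1 A_2) A_3): (A_1 A_2): 13×2 by 2×29 → 13×29, cost 13·2·29 = 754; ((A_1 A_2) A_3): 13×29 by 29×24 → 13×24, cost 13·29·24 = 9048; cumulative 9802. Total 9802.
Minimum: 2016.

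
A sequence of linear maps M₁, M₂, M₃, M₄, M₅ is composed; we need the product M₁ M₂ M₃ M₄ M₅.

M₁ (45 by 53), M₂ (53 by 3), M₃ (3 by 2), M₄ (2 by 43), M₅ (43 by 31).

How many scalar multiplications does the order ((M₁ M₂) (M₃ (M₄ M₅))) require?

14192

(M₁ M₂): 45×53 by 53×3 → 45×3, cost 45·53·3 = 7155
(M₄ M₅): 2×43 by 43×31 → 2×31, cost 2·43·31 = 2666
(M₃ (M₄ M₅)): 3×2 by 2×31 → 3×31, cost 3·2·31 = 186; cumulative 2852
((M₁ M₂) (M₃ (M₄ M₅))): 45×3 by 3×31 → 45×31, cost 45·3·31 = 4185; cumulative 14192
Total: 14192 scalar multiplications.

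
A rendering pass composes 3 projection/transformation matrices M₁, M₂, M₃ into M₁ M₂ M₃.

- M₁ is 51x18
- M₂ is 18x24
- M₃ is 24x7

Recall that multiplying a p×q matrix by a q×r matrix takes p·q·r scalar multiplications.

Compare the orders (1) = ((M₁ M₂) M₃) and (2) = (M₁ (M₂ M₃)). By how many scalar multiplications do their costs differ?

21150

Order (1) = ((M₁ M₂) M₃): (M₁ M₂): 51×18 by 18×24 → 51×24, cost 51·18·24 = 22032; ((M₁ M₂) M₃): 51×24 by 24×7 → 51×7, cost 51·24·7 = 8568; cumulative 30600. Total 30600.
Order (2) = (M₁ (M₂ M₃)): (M₂ M₃): 18×24 by 24×7 → 18×7, cost 18·24·7 = 3024; (M₁ (M₂ M₃)): 51×18 by 18×7 → 51×7, cost 51·18·7 = 6426; cumulative 9450. Total 9450.
Difference: |30600 − 9450| = 21150.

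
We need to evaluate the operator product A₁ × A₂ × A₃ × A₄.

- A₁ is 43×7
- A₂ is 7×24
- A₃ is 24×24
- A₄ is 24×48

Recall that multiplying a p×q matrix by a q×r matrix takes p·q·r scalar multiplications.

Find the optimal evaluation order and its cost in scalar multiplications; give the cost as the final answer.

26544

Adjacent pairs: A₁A₂ = 43·7·24 = 7224; A₂A₃ = 7·24·24 = 4032; A₃A₄ = 24·24·48 = 27648.
Length 3: A₁..A₃: k=1: 0+4032+43·7·24=11256; k=2: 7224+0+43·24·24=31992 → min 11256 | A₂..A₄: k=2: 0+27648+7·24·48=35712; k=3: 4032+0+7·24·48=12096 → min 12096.
Length 4: A₁..A₄: k=1: 0+12096+43·7·48=26544; k=2: 7224+27648+43·24·48=84408; k=3: 11256+0+43·24·48=60792 → min 26544.
Optimal parenthesization: (A₁ × ((A₂ × A₃) × A₄)) with cost 26544.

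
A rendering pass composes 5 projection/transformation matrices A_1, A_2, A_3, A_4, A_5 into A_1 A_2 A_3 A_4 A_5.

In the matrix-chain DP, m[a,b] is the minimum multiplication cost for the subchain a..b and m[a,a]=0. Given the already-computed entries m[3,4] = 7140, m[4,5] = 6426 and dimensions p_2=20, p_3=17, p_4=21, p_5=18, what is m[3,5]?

m[3,5] = min over k∈[3,4] of m[3,k]+m[k+1,5]+p_{2}·p_k·p_{5}.
k=3: 0 + 6426 + 20·17·18 = 12546; k=4: 7140 + 0 + 20·21·18 = 14700.
Minimum: 12546 at k=3.

12546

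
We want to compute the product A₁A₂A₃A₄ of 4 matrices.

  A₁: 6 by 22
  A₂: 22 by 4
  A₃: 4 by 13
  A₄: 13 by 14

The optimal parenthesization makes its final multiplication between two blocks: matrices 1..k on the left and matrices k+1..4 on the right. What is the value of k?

2

Adjacent pairs: A₁A₂ = 6·22·4 = 528; A₂A₃ = 22·4·13 = 1144; A₃A₄ = 4·13·14 = 728.
Length 3: A₁..A₃: k=1: 0+1144+6·22·13=2860; k=2: 528+0+6·4·13=840 → min 840 | A₂..A₄: k=2: 0+728+22·4·14=1960; k=3: 1144+0+22·13·14=5148 → min 1960.
Top-level splits: k=1: (A₁..A₁)·(A₂..A₄) → 0+1960+6·22·14 = 3808; k=2: (A₁..A₂)·(A₃..A₄) → 528+728+6·4·14 = 1592; k=3: (A₁..A₃)·(A₄..A₄) → 840+0+6·13·14 = 1932.
Best split is after A₂, i.e. k = 2.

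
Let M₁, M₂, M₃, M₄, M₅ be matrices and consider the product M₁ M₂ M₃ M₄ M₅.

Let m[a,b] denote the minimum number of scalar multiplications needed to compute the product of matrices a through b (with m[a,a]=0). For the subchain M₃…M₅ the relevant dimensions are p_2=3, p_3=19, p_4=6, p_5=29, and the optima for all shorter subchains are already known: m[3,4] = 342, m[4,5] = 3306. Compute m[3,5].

m[3,5] = min over k∈[3,4] of m[3,k]+m[k+1,5]+p_{2}·p_k·p_{5}.
k=3: 0 + 3306 + 3·19·29 = 4959; k=4: 342 + 0 + 3·6·29 = 864.
Minimum: 864 at k=4.

864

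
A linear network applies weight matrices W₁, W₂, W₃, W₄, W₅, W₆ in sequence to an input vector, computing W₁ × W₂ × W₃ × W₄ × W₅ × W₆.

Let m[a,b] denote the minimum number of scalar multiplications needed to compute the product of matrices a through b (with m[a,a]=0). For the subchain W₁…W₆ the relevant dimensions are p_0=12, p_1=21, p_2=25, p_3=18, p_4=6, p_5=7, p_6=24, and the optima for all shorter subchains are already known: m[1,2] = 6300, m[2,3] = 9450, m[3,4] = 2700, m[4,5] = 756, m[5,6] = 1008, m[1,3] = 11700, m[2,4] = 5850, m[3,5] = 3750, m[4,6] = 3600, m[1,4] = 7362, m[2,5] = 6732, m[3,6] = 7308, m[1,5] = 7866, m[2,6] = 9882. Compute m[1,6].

m[1,6] = min over k∈[1,5] of m[1,k]+m[k+1,6]+p_{0}·p_k·p_{6}.
k=1: 0 + 9882 + 12·21·24 = 15930; k=2: 6300 + 7308 + 12·25·24 = 20808; k=3: 11700 + 3600 + 12·18·24 = 20484; k=4: 7362 + 1008 + 12·6·24 = 10098; k=5: 7866 + 0 + 12·7·24 = 9882.
Minimum: 9882 at k=5.

9882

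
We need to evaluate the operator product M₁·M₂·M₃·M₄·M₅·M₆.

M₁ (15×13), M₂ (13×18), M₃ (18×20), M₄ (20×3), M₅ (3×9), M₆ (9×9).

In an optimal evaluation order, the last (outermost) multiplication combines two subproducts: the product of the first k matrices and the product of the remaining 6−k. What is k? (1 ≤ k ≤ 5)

4

Adjacent pairs: M₁M₂ = 15·13·18 = 3510; M₂M₃ = 13·18·20 = 4680; M₃M₄ = 18·20·3 = 1080; M₄M₅ = 20·3·9 = 540; M₅M₆ = 3·9·9 = 243.
Length 3: M₁..M₃: k=1: 0+4680+15·13·20=8580; k=2: 3510+0+15·18·20=8910 → min 8580 | M₂..M₄: k=2: 0+1080+13·18·3=1782; k=3: 4680+0+13·20·3=5460 → min 1782 | M₃..M₅: k=3: 0+540+18·20·9=3780; k=4: 1080+0+18·3·9=1566 → min 1566 | M₄..M₆: k=4: 0+243+20·3·9=783; k=5: 540+0+20·9·9=2160 → min 783.
Length 4: M₁..M₄: k=1: 0+1782+15·13·3=2367; k=2: 3510+1080+15·18·3=5400; k=3: 8580+0+15·20·3=9480 → min 2367 | M₂..M₅: k=2: 0+1566+13·18·9=3672; k=3: 4680+540+13·20·9=7560; k=4: 1782+0+13·3·9=2133 → min 2133 | M₃..M₆: k=3: 0+783+18·20·9=4023; k=4: 1080+243+18·3·9=1809; k=5: 1566+0+18·9·9=3024 → min 1809.
Length 5: M₁..M₅: k=1: 0+2133+15·13·9=3888; k=2: 3510+1566+15·18·9=7506; k=3: 8580+540+15·20·9=11820; k=4: 2367+0+15·3·9=2772 → min 2772 | M₂..M₆: k=2: 0+1809+13·18·9=3915; k=3: 4680+783+13·20·9=7803; k=4: 1782+243+13·3·9=2376; k=5: 2133+0+13·9·9=3186 → min 2376.
Top-level splits: k=1: (M₁..M₁)·(M₂..M₆) → 0+2376+15·13·9 = 4131; k=2: (M₁..M₂)·(M₃..M₆) → 3510+1809+15·18·9 = 7749; k=3: (M₁..M₃)·(M₄..M₆) → 8580+783+15·20·9 = 12063; k=4: (M₁..M₄)·(M₅..M₆) → 2367+243+15·3·9 = 3015; k=5: (M₁..M₅)·(M₆..M₆) → 2772+0+15·9·9 = 3987.
Best split is after M₄, i.e. k = 4.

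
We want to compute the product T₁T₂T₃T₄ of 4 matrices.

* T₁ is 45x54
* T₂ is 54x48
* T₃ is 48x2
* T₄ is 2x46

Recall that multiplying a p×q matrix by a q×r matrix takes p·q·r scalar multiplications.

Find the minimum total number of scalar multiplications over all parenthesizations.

14184

Adjacent pairs: T₁T₂ = 45·54·48 = 116640; T₂T₃ = 54·48·2 = 5184; T₃T₄ = 48·2·46 = 4416.
Length 3: T₁..T₃: k=1: 0+5184+45·54·2=10044; k=2: 116640+0+45·48·2=120960 → min 10044 | T₂..T₄: k=2: 0+4416+54·48·46=123648; k=3: 5184+0+54·2·46=10152 → min 10152.
Length 4: T₁..T₄: k=1: 0+10152+45·54·46=121932; k=2: 116640+4416+45·48·46=220416; k=3: 10044+0+45·2·46=14184 → min 14184.
Optimal order: ((T₁(T₂T₃))T₄) with cost 14184.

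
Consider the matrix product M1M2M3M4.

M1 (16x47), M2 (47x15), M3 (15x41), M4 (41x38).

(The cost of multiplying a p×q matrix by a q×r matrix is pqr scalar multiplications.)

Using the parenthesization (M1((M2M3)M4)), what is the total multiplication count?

(M2M3): 47×15 by 15×41 → 47×41, cost 47·15·41 = 28905
((M2M3)M4): 47×41 by 41×38 → 47×38, cost 47·41·38 = 73226; cumulative 102131
(M1((M2M3)M4)): 16×47 by 47×38 → 16×38, cost 16·47·38 = 28576; cumulative 130707
Total: 130707 scalar multiplications.

130707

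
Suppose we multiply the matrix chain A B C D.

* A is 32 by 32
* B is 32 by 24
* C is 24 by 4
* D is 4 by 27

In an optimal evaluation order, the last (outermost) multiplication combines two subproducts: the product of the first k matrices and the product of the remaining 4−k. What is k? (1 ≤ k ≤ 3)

3

Adjacent pairs: AB = 32·32·24 = 24576; BC = 32·24·4 = 3072; CD = 24·4·27 = 2592.
Length 3: A..C: k=1: 0+3072+32·32·4=7168; k=2: 24576+0+32·24·4=27648 → min 7168 | B..D: k=2: 0+2592+32·24·27=23328; k=3: 3072+0+32·4·27=6528 → min 6528.
Top-level splits: k=1: (A..A)·(B..D) → 0+6528+32·32·27 = 34176; k=2: (A..B)·(C..D) → 24576+2592+32·24·27 = 47904; k=3: (A..C)·(D..D) → 7168+0+32·4·27 = 10624.
Best split is after C, i.e. k = 3.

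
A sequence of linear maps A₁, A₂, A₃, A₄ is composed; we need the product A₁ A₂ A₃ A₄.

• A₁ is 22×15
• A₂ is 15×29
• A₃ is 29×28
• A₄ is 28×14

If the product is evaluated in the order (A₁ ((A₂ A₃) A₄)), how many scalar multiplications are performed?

22680

(A₂ A₃): 15×29 by 29×28 → 15×28, cost 15·29·28 = 12180
((A₂ A₃) A₄): 15×28 by 28×14 → 15×14, cost 15·28·14 = 5880; cumulative 18060
(A₁ ((A₂ A₃) A₄)): 22×15 by 15×14 → 22×14, cost 22·15·14 = 4620; cumulative 22680
Total: 22680 scalar multiplications.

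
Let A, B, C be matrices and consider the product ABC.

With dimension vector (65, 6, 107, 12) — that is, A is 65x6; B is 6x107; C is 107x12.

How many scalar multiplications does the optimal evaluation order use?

Order (A(BC)): (BC): 6×107 by 107×12 → 6×12, cost 6·107·12 = 7704; (A(BC)): 65×6 by 6×12 → 65×12, cost 65·6·12 = 4680; cumulative 12384. Total 12384.
Order ((AB)C): (AB): 65×6 by 6×107 → 65×107, cost 65·6·107 = 41730; ((AB)C): 65×107 by 107×12 → 65×12, cost 65·107·12 = 83460; cumulative 125190. Total 125190.
Minimum: 12384.

12384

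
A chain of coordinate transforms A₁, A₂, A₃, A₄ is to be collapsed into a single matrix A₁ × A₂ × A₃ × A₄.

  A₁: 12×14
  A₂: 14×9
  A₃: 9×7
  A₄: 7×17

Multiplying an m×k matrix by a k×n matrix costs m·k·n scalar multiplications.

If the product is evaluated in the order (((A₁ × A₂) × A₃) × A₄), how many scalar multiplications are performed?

(A₁ × A₂): 12×14 by 14×9 → 12×9, cost 12·14·9 = 1512
((A₁ × A₂) × A₃): 12×9 by 9×7 → 12×7, cost 12·9·7 = 756; cumulative 2268
(((A₁ × A₂) × A₃) × A₄): 12×7 by 7×17 → 12×17, cost 12·7·17 = 1428; cumulative 3696
Total: 3696 scalar multiplications.

3696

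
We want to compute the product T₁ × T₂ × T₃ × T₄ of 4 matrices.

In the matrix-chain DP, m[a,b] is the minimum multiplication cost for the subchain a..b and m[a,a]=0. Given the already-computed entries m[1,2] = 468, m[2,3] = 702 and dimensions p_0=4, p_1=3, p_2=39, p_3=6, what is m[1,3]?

m[1,3] = min over k∈[1,2] of m[1,k]+m[k+1,3]+p_{0}·p_k·p_{3}.
k=1: 0 + 702 + 4·3·6 = 774; k=2: 468 + 0 + 4·39·6 = 1404.
Minimum: 774 at k=1.

774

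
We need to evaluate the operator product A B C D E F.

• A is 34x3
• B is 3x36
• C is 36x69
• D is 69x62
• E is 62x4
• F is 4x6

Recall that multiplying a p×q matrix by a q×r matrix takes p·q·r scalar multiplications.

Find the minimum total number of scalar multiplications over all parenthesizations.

Adjacent pairs: AB = 34·3·36 = 3672; BC = 3·36·69 = 7452; CD = 36·69·62 = 154008; DE = 69·62·4 = 17112; EF = 62·4·6 = 1488.
Length 3: A..C: k=1: 0+7452+34·3·69=14490; k=2: 3672+0+34·36·69=88128 → min 14490 | B..D: k=2: 0+154008+3·36·62=160704; k=3: 7452+0+3·69·62=20286 → min 20286 | C..E: k=3: 0+17112+36·69·4=27048; k=4: 154008+0+36·62·4=162936 → min 27048 | D..F: k=4: 0+1488+69·62·6=27156; k=5: 17112+0+69·4·6=18768 → min 18768.
Length 4: A..D: k=1: 0+20286+34·3·62=26610; k=2: 3672+154008+34·36·62=233568; k=3: 14490+0+34·69·62=159942 → min 26610 | B..E: k=2: 0+27048+3·36·4=27480; k=3: 7452+17112+3·69·4=25392; k=4: 20286+0+3·62·4=21030 → min 21030 | C..F: k=3: 0+18768+36·69·6=33672; k=4: 154008+1488+36·62·6=168888; k=5: 27048+0+36·4·6=27912 → min 27912.
Length 5: A..E: k=1: 0+21030+34·3·4=21438; k=2: 3672+27048+34·36·4=35616; k=3: 14490+17112+34·69·4=40986; k=4: 26610+0+34·62·4=35042 → min 21438 | B..F: k=2: 0+27912+3·36·6=28560; k=3: 7452+18768+3·69·6=27462; k=4: 20286+1488+3·62·6=22890; k=5: 21030+0+3·4·6=21102 → min 21102.
Length 6: A..F: k=1: 0+21102+34·3·6=21714; k=2: 3672+27912+34·36·6=38928; k=3: 14490+18768+34·69·6=47334; k=4: 26610+1488+34·62·6=40746; k=5: 21438+0+34·4·6=22254 → min 21714.
Optimal order: (A ((((B C) D) E) F)) with cost 21714.

21714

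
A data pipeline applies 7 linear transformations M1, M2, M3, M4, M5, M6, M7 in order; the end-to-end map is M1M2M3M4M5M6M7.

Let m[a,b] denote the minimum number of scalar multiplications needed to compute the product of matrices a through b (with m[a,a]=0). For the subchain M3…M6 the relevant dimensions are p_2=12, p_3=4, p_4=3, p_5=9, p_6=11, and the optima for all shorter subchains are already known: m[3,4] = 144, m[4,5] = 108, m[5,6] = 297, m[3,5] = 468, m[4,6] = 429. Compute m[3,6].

m[3,6] = min over k∈[3,5] of m[3,k]+m[k+1,6]+p_{2}·p_k·p_{6}.
k=3: 0 + 429 + 12·4·11 = 957; k=4: 144 + 297 + 12·3·11 = 837; k=5: 468 + 0 + 12·9·11 = 1656.
Minimum: 837 at k=4.

837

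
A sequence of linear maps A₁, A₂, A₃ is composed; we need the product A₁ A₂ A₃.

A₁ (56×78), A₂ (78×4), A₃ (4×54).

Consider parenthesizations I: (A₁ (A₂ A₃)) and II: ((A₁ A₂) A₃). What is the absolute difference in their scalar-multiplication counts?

Order I = (A₁ (A₂ A₃)): (A₂ A₃): 78×4 by 4×54 → 78×54, cost 78·4·54 = 16848; (A₁ (A₂ A₃)): 56×78 by 78×54 → 56×54, cost 56·78·54 = 235872; cumulative 252720. Total 252720.
Order II = ((A₁ A₂) A₃): (A₁ A₂): 56×78 by 78×4 → 56×4, cost 56·78·4 = 17472; ((A₁ A₂) A₃): 56×4 by 4×54 → 56×54, cost 56·4·54 = 12096; cumulative 29568. Total 29568.
Difference: |252720 − 29568| = 223152.

223152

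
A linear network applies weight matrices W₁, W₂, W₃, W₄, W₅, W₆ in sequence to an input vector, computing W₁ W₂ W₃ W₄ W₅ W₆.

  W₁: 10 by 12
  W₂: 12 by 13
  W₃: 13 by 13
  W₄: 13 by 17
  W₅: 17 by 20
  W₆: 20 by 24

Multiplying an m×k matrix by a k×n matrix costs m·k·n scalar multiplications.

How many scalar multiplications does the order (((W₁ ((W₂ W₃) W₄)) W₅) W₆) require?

(W₂ W₃): 12×13 by 13×13 → 12×13, cost 12·13·13 = 2028
((W₂ W₃) W₄): 12×13 by 13×17 → 12×17, cost 12·13·17 = 2652; cumulative 4680
(W₁ ((W₂ W₃) W₄)): 10×12 by 12×17 → 10×17, cost 10·12·17 = 2040; cumulative 6720
((W₁ ((W₂ W₃) W₄)) W₅): 10×17 by 17×20 → 10×20, cost 10·17·20 = 3400; cumulative 10120
(((W₁ ((W₂ W₃) W₄)) W₅) W₆): 10×20 by 20×24 → 10×24, cost 10·20·24 = 4800; cumulative 14920
Total: 14920 scalar multiplications.

14920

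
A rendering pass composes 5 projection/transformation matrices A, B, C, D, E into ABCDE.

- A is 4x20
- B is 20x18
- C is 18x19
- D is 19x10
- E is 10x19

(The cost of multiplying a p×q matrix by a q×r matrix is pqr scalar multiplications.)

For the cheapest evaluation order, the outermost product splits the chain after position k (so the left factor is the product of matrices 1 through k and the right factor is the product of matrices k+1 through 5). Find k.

4

Adjacent pairs: AB = 4·20·18 = 1440; BC = 20·18·19 = 6840; CD = 18·19·10 = 3420; DE = 19·10·19 = 3610.
Length 3: A..C: k=1: 0+6840+4·20·19=8360; k=2: 1440+0+4·18·19=2808 → min 2808 | B..D: k=2: 0+3420+20·18·10=7020; k=3: 6840+0+20·19·10=10640 → min 7020 | C..E: k=3: 0+3610+18·19·19=10108; k=4: 3420+0+18·10·19=6840 → min 6840.
Length 4: A..D: k=1: 0+7020+4·20·10=7820; k=2: 1440+3420+4·18·10=5580; k=3: 2808+0+4·19·10=3568 → min 3568 | B..E: k=2: 0+6840+20·18·19=13680; k=3: 6840+3610+20·19·19=17670; k=4: 7020+0+20·10·19=10820 → min 10820.
Top-level splits: k=1: (A..A)·(B..E) → 0+10820+4·20·19 = 12340; k=2: (A..B)·(C..E) → 1440+6840+4·18·19 = 9648; k=3: (A..C)·(D..E) → 2808+3610+4·19·19 = 7862; k=4: (A..D)·(E..E) → 3568+0+4·10·19 = 4328.
Best split is after D, i.e. k = 4.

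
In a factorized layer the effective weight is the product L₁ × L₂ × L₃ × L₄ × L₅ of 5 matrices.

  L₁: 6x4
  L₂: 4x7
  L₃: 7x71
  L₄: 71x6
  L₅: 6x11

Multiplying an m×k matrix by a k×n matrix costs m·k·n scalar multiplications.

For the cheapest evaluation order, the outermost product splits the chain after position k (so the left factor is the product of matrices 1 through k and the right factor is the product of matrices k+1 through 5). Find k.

Adjacent pairs: L₁L₂ = 6·4·7 = 168; L₂L₃ = 4·7·71 = 1988; L₃L₄ = 7·71·6 = 2982; L₄L₅ = 71·6·11 = 4686.
Length 3: L₁..L₃: k=1: 0+1988+6·4·71=3692; k=2: 168+0+6·7·71=3150 → min 3150 | L₂..L₄: k=2: 0+2982+4·7·6=3150; k=3: 1988+0+4·71·6=3692 → min 3150 | L₃..L₅: k=3: 0+4686+7·71·11=10153; k=4: 2982+0+7·6·11=3444 → min 3444.
Length 4: L₁..L₄: k=1: 0+3150+6·4·6=3294; k=2: 168+2982+6·7·6=3402; k=3: 3150+0+6·71·6=5706 → min 3294 | L₂..L₅: k=2: 0+3444+4·7·11=3752; k=3: 1988+4686+4·71·11=9798; k=4: 3150+0+4·6·11=3414 → min 3414.
Top-level splits: k=1: (L₁..L₁)·(L₂..L₅) → 0+3414+6·4·11 = 3678; k=2: (L₁..L₂)·(L₃..L₅) → 168+3444+6·7·11 = 4074; k=3: (L₁..L₃)·(L₄..L₅) → 3150+4686+6·71·11 = 12522; k=4: (L₁..L₄)·(L₅..L₅) → 3294+0+6·6·11 = 3690.
Best split is after L₁, i.e. k = 1.

1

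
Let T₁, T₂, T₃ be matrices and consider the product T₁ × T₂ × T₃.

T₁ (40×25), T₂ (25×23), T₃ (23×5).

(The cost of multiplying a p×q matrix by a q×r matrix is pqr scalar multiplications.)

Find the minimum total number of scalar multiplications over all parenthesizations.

7875

Order (T₁ × (T₂ × T₃)): (T₂ × T₃): 25×23 by 23×5 → 25×5, cost 25·23·5 = 2875; (T₁ × (T₂ × T₃)): 40×25 by 25×5 → 40×5, cost 40·25·5 = 5000; cumulative 7875. Total 7875.
Order ((T₁ × T₂) × T₃): (T₁ × T₂): 40×25 by 25×23 → 40×23, cost 40·25·23 = 23000; ((T₁ × T₂) × T₃): 40×23 by 23×5 → 40×5, cost 40·23·5 = 4600; cumulative 27600. Total 27600.
Minimum: 7875.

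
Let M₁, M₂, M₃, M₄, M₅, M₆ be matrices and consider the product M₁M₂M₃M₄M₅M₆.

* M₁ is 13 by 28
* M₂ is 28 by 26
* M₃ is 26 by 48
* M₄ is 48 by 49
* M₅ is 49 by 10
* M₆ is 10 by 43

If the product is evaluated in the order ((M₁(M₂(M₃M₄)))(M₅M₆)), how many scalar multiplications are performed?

163121

(M₃M₄): 26×48 by 48×49 → 26×49, cost 26·48·49 = 61152
(M₂(M₃M₄)): 28×26 by 26×49 → 28×49, cost 28·26·49 = 35672; cumulative 96824
(M₁(M₂(M₃M₄))): 13×28 by 28×49 → 13×49, cost 13·28·49 = 17836; cumulative 114660
(M₅M₆): 49×10 by 10×43 → 49×43, cost 49·10·43 = 21070
((M₁(M₂(M₃M₄)))(M₅M₆)): 13×49 by 49×43 → 13×43, cost 13·49·43 = 27391; cumulative 163121
Total: 163121 scalar multiplications.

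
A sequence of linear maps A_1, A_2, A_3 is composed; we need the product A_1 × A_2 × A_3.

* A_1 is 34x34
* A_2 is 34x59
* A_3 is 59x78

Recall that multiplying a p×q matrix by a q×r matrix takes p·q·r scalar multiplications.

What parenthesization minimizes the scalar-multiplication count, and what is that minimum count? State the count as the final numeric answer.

224672

(A_1 × (A_2 × A_3)): cost 246636.
((A_1 × A_2) × A_3): cost 224672.
Optimal: ((A_1 × A_2) × A_3) with cost 224672.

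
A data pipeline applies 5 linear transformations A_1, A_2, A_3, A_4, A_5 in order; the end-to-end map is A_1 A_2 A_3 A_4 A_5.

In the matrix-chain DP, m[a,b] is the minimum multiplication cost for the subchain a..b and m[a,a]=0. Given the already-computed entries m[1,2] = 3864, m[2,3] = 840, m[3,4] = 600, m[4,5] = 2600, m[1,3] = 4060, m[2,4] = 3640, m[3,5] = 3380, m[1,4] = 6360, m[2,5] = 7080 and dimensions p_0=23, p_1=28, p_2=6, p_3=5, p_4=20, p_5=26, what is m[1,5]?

9650

m[1,5] = min over k∈[1,4] of m[1,k]+m[k+1,5]+p_{0}·p_k·p_{5}.
k=1: 0 + 7080 + 23·28·26 = 23824; k=2: 3864 + 3380 + 23·6·26 = 10832; k=3: 4060 + 2600 + 23·5·26 = 9650; k=4: 6360 + 0 + 23·20·26 = 18320.
Minimum: 9650 at k=3.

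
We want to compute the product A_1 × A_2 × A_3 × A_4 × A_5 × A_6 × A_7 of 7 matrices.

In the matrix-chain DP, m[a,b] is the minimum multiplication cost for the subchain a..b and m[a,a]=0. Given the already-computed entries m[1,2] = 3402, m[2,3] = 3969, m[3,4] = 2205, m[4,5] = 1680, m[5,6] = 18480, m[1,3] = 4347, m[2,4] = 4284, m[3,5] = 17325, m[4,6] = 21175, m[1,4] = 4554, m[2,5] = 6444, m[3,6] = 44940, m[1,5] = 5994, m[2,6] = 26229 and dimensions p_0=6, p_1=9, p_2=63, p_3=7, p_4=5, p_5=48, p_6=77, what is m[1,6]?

m[1,6] = min over k∈[1,5] of m[1,k]+m[k+1,6]+p_{0}·p_k·p_{6}.
k=1: 0 + 26229 + 6·9·77 = 30387; k=2: 3402 + 44940 + 6·63·77 = 77448; k=3: 4347 + 21175 + 6·7·77 = 28756; k=4: 4554 + 18480 + 6·5·77 = 25344; k=5: 5994 + 0 + 6·48·77 = 28170.
Minimum: 25344 at k=4.

25344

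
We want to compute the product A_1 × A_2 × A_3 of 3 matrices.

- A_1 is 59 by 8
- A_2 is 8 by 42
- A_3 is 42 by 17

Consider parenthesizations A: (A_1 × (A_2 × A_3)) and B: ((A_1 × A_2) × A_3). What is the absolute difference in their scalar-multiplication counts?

48214

Order A = (A_1 × (A_2 × A_3)): (A_2 × A_3): 8×42 by 42×17 → 8×17, cost 8·42·17 = 5712; (A_1 × (A_2 × A_3)): 59×8 by 8×17 → 59×17, cost 59·8·17 = 8024; cumulative 13736. Total 13736.
Order B = ((A_1 × A_2) × A_3): (A_1 × A_2): 59×8 by 8×42 → 59×42, cost 59·8·42 = 19824; ((A_1 × A_2) × A_3): 59×42 by 42×17 → 59×17, cost 59·42·17 = 42126; cumulative 61950. Total 61950.
Difference: |13736 − 61950| = 48214.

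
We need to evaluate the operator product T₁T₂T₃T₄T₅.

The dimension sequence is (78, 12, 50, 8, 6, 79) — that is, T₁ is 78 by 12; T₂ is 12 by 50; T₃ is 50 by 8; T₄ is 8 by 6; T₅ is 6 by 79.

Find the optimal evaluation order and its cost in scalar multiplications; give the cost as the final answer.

Adjacent pairs: T₁T₂ = 78·12·50 = 46800; T₂T₃ = 12·50·8 = 4800; T₃T₄ = 50·8·6 = 2400; T₄T₅ = 8·6·79 = 3792.
Length 3: T₁..T₃: k=1: 0+4800+78·12·8=12288; k=2: 46800+0+78·50·8=78000 → min 12288 | T₂..T₄: k=2: 0+2400+12·50·6=6000; k=3: 4800+0+12·8·6=5376 → min 5376 | T₃..T₅: k=3: 0+3792+50·8·79=35392; k=4: 2400+0+50·6·79=26100 → min 26100.
Length 4: T₁..T₄: k=1: 0+5376+78·12·6=10992; k=2: 46800+2400+78·50·6=72600; k=3: 12288+0+78·8·6=16032 → min 10992 | T₂..T₅: k=2: 0+26100+12·50·79=73500; k=3: 4800+3792+12·8·79=16176; k=4: 5376+0+12·6·79=11064 → min 11064.
Length 5: T₁..T₅: k=1: 0+11064+78·12·79=85008; k=2: 46800+26100+78·50·79=381000; k=3: 12288+3792+78·8·79=65376; k=4: 10992+0+78·6·79=47964 → min 47964.
Optimal parenthesization: ((T₁((T₂T₃)T₄))T₅) with cost 47964.

47964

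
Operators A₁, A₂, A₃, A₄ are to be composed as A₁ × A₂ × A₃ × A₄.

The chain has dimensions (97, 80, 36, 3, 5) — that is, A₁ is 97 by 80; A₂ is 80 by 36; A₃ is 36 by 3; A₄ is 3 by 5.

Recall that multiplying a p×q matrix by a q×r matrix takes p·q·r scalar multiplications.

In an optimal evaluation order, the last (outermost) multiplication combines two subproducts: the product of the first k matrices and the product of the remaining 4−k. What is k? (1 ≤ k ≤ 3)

Adjacent pairs: A₁A₂ = 97·80·36 = 279360; A₂A₃ = 80·36·3 = 8640; A₃A₄ = 36·3·5 = 540.
Length 3: A₁..A₃: k=1: 0+8640+97·80·3=31920; k=2: 279360+0+97·36·3=289836 → min 31920 | A₂..A₄: k=2: 0+540+80·36·5=14940; k=3: 8640+0+80·3·5=9840 → min 9840.
Top-level splits: k=1: (A₁..A₁)·(A₂..A₄) → 0+9840+97·80·5 = 48640; k=2: (A₁..A₂)·(A₃..A₄) → 279360+540+97·36·5 = 297360; k=3: (A₁..A₃)·(A₄..A₄) → 31920+0+97·3·5 = 33375.
Best split is after A₃, i.e. k = 3.

3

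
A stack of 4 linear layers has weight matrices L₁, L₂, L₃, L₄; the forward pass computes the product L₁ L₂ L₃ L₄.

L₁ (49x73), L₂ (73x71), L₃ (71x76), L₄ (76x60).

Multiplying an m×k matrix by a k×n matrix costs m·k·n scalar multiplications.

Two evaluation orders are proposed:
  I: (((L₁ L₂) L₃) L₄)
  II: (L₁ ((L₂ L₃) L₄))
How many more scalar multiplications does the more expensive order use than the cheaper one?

199597

Order I = (((L₁ L₂) L₃) L₄): (L₁ L₂): 49×73 by 73×71 → 49×71, cost 49·73·71 = 253967; ((L₁ L₂) L₃): 49×71 by 71×76 → 49×76, cost 49·71·76 = 264404; cumulative 518371; (((L₁ L₂) L₃) L₄): 49×76 by 76×60 → 49×60, cost 49·76·60 = 223440; cumulative 741811. Total 741811.
Order II = (L₁ ((L₂ L₃) L₄)): (L₂ L₃): 73×71 by 71×76 → 73×76, cost 73·71·76 = 393908; ((L₂ L₃) L₄): 73×76 by 76×60 → 73×60, cost 73·76·60 = 332880; cumulative 726788; (L₁ ((L₂ L₃) L₄)): 49×73 by 73×60 → 49×60, cost 49·73·60 = 214620; cumulative 941408. Total 941408.
Difference: |741811 − 941408| = 199597.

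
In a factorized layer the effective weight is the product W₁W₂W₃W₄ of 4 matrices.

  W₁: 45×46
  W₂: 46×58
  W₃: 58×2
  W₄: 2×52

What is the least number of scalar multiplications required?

Adjacent pairs: W₁W₂ = 45·46·58 = 120060; W₂W₃ = 46·58·2 = 5336; W₃W₄ = 58·2·52 = 6032.
Length 3: W₁..W₃: k=1: 0+5336+45·46·2=9476; k=2: 120060+0+45·58·2=125280 → min 9476 | W₂..W₄: k=2: 0+6032+46·58·52=144768; k=3: 5336+0+46·2·52=10120 → min 10120.
Length 4: W₁..W₄: k=1: 0+10120+45·46·52=117760; k=2: 120060+6032+45·58·52=261812; k=3: 9476+0+45·2·52=14156 → min 14156.
Optimal order: ((W₁(W₂W₃))W₄) with cost 14156.

14156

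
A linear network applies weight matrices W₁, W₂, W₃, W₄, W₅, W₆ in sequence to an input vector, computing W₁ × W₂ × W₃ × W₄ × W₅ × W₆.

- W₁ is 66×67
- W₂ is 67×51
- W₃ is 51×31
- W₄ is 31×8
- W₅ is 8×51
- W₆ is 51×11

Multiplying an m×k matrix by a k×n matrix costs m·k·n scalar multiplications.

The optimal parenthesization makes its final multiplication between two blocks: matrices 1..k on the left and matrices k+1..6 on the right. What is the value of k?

4

Adjacent pairs: W₁W₂ = 66·67·51 = 225522; W₂W₃ = 67·51·31 = 105927; W₃W₄ = 51·31·8 = 12648; W₄W₅ = 31·8·51 = 12648; W₅W₆ = 8·51·11 = 4488.
Length 3: W₁..W₃: k=1: 0+105927+66·67·31=243009; k=2: 225522+0+66·51·31=329868 → min 243009 | W₂..W₄: k=2: 0+12648+67·51·8=39984; k=3: 105927+0+67·31·8=122543 → min 39984 | W₃..W₅: k=3: 0+12648+51·31·51=93279; k=4: 12648+0+51·8·51=33456 → min 33456 | W₄..W₆: k=4: 0+4488+31·8·11=7216; k=5: 12648+0+31·51·11=30039 → min 7216.
Length 4: W₁..W₄: k=1: 0+39984+66·67·8=75360; k=2: 225522+12648+66·51·8=265098; k=3: 243009+0+66·31·8=259377 → min 75360 | W₂..W₅: k=2: 0+33456+67·51·51=207723; k=3: 105927+12648+67·31·51=224502; k=4: 39984+0+67·8·51=67320 → min 67320 | W₃..W₆: k=3: 0+7216+51·31·11=24607; k=4: 12648+4488+51·8·11=21624; k=5: 33456+0+51·51·11=62067 → min 21624.
Length 5: W₁..W₅: k=1: 0+67320+66·67·51=292842; k=2: 225522+33456+66·51·51=430644; k=3: 243009+12648+66·31·51=360003; k=4: 75360+0+66·8·51=102288 → min 102288 | W₂..W₆: k=2: 0+21624+67·51·11=59211; k=3: 105927+7216+67·31·11=135990; k=4: 39984+4488+67·8·11=50368; k=5: 67320+0+67·51·11=104907 → min 50368.
Top-level splits: k=1: (W₁..W₁)·(W₂..W₆) → 0+50368+66·67·11 = 99010; k=2: (W₁..W₂)·(W₃..W₆) → 225522+21624+66·51·11 = 284172; k=3: (W₁..W₃)·(W₄..W₆) → 243009+7216+66·31·11 = 272731; k=4: (W₁..W₄)·(W₅..W₆) → 75360+4488+66·8·11 = 85656; k=5: (W₁..W₅)·(W₆..W₆) → 102288+0+66·51·11 = 139314.
Best split is after W₄, i.e. k = 4.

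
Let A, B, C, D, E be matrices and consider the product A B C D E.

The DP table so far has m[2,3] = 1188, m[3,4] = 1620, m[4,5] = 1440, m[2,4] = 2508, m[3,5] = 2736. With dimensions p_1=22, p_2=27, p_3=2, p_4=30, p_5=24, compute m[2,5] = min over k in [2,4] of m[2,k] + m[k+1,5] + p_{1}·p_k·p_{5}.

m[2,5] = min over k∈[2,4] of m[2,k]+m[k+1,5]+p_{1}·p_k·p_{5}.
k=2: 0 + 2736 + 22·27·24 = 16992; k=3: 1188 + 1440 + 22·2·24 = 3684; k=4: 2508 + 0 + 22·30·24 = 18348.
Minimum: 3684 at k=3.

3684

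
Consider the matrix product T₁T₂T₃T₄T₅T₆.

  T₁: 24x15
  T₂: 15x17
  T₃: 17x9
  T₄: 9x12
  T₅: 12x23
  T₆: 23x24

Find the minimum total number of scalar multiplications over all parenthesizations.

18171

Adjacent pairs: T₁T₂ = 24·15·17 = 6120; T₂T₃ = 15·17·9 = 2295; T₃T₄ = 17·9·12 = 1836; T₄T₅ = 9·12·23 = 2484; T₅T₆ = 12·23·24 = 6624.
Length 3: T₁..T₃: k=1: 0+2295+24·15·9=5535; k=2: 6120+0+24·17·9=9792 → min 5535 | T₂..T₄: k=2: 0+1836+15·17·12=4896; k=3: 2295+0+15·9·12=3915 → min 3915 | T₃..T₅: k=3: 0+2484+17·9·23=6003; k=4: 1836+0+17·12·23=6528 → min 6003 | T₄..T₆: k=4: 0+6624+9·12·24=9216; k=5: 2484+0+9·23·24=7452 → min 7452.
Length 4: T₁..T₄: k=1: 0+3915+24·15·12=8235; k=2: 6120+1836+24·17·12=12852; k=3: 5535+0+24·9·12=8127 → min 8127 | T₂..T₅: k=2: 0+6003+15·17·23=11868; k=3: 2295+2484+15·9·23=7884; k=4: 3915+0+15·12·23=8055 → min 7884 | T₃..T₆: k=3: 0+7452+17·9·24=11124; k=4: 1836+6624+17·12·24=13356; k=5: 6003+0+17·23·24=15387 → min 11124.
Length 5: T₁..T₅: k=1: 0+7884+24·15·23=16164; k=2: 6120+6003+24·17·23=21507; k=3: 5535+2484+24·9·23=12987; k=4: 8127+0+24·12·23=14751 → min 12987 | T₂..T₆: k=2: 0+11124+15·17·24=17244; k=3: 2295+7452+15·9·24=12987; k=4: 3915+6624+15·12·24=14859; k=5: 7884+0+15·23·24=16164 → min 12987.
Length 6: T₁..T₆: k=1: 0+12987+24·15·24=21627; k=2: 6120+11124+24·17·24=27036; k=3: 5535+7452+24·9·24=18171; k=4: 8127+6624+24·12·24=21663; k=5: 12987+0+24·23·24=26235 → min 18171.
Optimal order: ((T₁(T₂T₃))((T₄T₅)T₆)) with cost 18171.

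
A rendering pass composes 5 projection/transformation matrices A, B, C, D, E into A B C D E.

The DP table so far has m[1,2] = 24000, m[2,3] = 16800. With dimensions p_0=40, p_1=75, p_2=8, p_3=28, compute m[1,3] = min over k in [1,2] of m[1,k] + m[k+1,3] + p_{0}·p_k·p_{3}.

32960

m[1,3] = min over k∈[1,2] of m[1,k]+m[k+1,3]+p_{0}·p_k·p_{3}.
k=1: 0 + 16800 + 40·75·28 = 100800; k=2: 24000 + 0 + 40·8·28 = 32960.
Minimum: 32960 at k=2.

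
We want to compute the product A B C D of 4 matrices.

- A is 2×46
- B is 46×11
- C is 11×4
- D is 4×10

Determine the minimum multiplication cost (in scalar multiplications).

Adjacent pairs: AB = 2·46·11 = 1012; BC = 46·11·4 = 2024; CD = 11·4·10 = 440.
Length 3: A..C: k=1: 0+2024+2·46·4=2392; k=2: 1012+0+2·11·4=1100 → min 1100 | B..D: k=2: 0+440+46·11·10=5500; k=3: 2024+0+46·4·10=3864 → min 3864.
Length 4: A..D: k=1: 0+3864+2·46·10=4784; k=2: 1012+440+2·11·10=1672; k=3: 1100+0+2·4·10=1180 → min 1180.
Optimal order: (((A B) C) D) with cost 1180.

1180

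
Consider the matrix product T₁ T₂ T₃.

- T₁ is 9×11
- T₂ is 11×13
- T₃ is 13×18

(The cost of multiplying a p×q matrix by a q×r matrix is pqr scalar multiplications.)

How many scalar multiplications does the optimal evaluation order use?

3393

Order (T₁ (T₂ T₃)): (T₂ T₃): 11×13 by 13×18 → 11×18, cost 11·13·18 = 2574; (T₁ (T₂ T₃)): 9×11 by 11×18 → 9×18, cost 9·11·18 = 1782; cumulative 4356. Total 4356.
Order ((T₁ T₂) T₃): (T₁ T₂): 9×11 by 11×13 → 9×13, cost 9·11·13 = 1287; ((T₁ T₂) T₃): 9×13 by 13×18 → 9×18, cost 9·13·18 = 2106; cumulative 3393. Total 3393.
Minimum: 3393.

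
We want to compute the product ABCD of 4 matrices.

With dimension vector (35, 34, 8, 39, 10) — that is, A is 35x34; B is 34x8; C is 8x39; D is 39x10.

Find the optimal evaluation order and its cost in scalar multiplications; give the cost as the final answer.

Adjacent pairs: AB = 35·34·8 = 9520; BC = 34·8·39 = 10608; CD = 8·39·10 = 3120.
Length 3: A..C: k=1: 0+10608+35·34·39=57018; k=2: 9520+0+35·8·39=20440 → min 20440 | B..D: k=2: 0+3120+34·8·10=5840; k=3: 10608+0+34·39·10=23868 → min 5840.
Length 4: A..D: k=1: 0+5840+35·34·10=17740; k=2: 9520+3120+35·8·10=15440; k=3: 20440+0+35·39·10=34090 → min 15440.
Optimal parenthesization: ((AB)(CD)) with cost 15440.

15440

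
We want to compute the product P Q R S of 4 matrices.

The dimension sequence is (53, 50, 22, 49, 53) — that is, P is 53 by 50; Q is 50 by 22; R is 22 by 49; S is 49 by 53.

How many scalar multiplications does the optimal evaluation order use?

Adjacent pairs: PQ = 53·50·22 = 58300; QR = 50·22·49 = 53900; RS = 22·49·53 = 57134.
Length 3: P..R: k=1: 0+53900+53·50·49=183750; k=2: 58300+0+53·22·49=115434 → min 115434 | Q..S: k=2: 0+57134+50·22·53=115434; k=3: 53900+0+50·49·53=183750 → min 115434.
Length 4: P..S: k=1: 0+115434+53·50·53=255884; k=2: 58300+57134+53·22·53=177232; k=3: 115434+0+53·49·53=253075 → min 177232.
Optimal order: ((P Q) (R S)) with cost 177232.

177232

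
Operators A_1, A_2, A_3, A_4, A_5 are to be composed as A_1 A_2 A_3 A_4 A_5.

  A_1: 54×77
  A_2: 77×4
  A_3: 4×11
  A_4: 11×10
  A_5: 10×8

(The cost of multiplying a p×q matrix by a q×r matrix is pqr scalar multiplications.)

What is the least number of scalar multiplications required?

19120

Adjacent pairs: A_1A_2 = 54·77·4 = 16632; A_2A_3 = 77·4·11 = 3388; A_3A_4 = 4·11·10 = 440; A_4A_5 = 11·10·8 = 880.
Length 3: A_1..A_3: k=1: 0+3388+54·77·11=49126; k=2: 16632+0+54·4·11=19008 → min 19008 | A_2..A_4: k=2: 0+440+77·4·10=3520; k=3: 3388+0+77·11·10=11858 → min 3520 | A_3..A_5: k=3: 0+880+4·11·8=1232; k=4: 440+0+4·10·8=760 → min 760.
Length 4: A_1..A_4: k=1: 0+3520+54·77·10=45100; k=2: 16632+440+54·4·10=19232; k=3: 19008+0+54·11·10=24948 → min 19232 | A_2..A_5: k=2: 0+760+77·4·8=3224; k=3: 3388+880+77·11·8=11044; k=4: 3520+0+77·10·8=9680 → min 3224.
Length 5: A_1..A_5: k=1: 0+3224+54·77·8=36488; k=2: 16632+760+54·4·8=19120; k=3: 19008+880+54·11·8=24640; k=4: 19232+0+54·10·8=23552 → min 19120.
Optimal order: ((A_1 A_2) ((A_3 A_4) A_5)) with cost 19120.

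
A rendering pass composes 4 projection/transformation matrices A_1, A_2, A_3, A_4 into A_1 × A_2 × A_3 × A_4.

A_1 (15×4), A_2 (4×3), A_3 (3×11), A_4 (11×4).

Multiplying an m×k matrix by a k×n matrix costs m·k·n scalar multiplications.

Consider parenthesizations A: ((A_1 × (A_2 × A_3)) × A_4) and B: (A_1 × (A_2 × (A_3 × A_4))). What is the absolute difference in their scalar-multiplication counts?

1032

Order A = ((A_1 × (A_2 × A_3)) × A_4): (A_2 × A_3): 4×3 by 3×11 → 4×11, cost 4·3·11 = 132; (A_1 × (A_2 × A_3)): 15×4 by 4×11 → 15×11, cost 15·4·11 = 660; cumulative 792; ((A_1 × (A_2 × A_3)) × A_4): 15×11 by 11×4 → 15×4, cost 15·11·4 = 660; cumulative 1452. Total 1452.
Order B = (A_1 × (A_2 × (A_3 × A_4))): (A_3 × A_4): 3×11 by 11×4 → 3×4, cost 3·11·4 = 132; (A_2 × (A_3 × A_4)): 4×3 by 3×4 → 4×4, cost 4·3·4 = 48; cumulative 180; (A_1 × (A_2 × (A_3 × A_4))): 15×4 by 4×4 → 15×4, cost 15·4·4 = 240; cumulative 420. Total 420.
Difference: |1452 − 420| = 1032.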